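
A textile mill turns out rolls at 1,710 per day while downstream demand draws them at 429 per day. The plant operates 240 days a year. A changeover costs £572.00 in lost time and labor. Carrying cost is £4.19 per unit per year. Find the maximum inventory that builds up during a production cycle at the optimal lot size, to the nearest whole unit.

I_max ≈ 4,589 rolls

Annual demand D = 429 × 240 = 102,960.
Production build-up factor (1 − d/p) = 1 − 429/1,710 = 0.7491.
Q* = √(2DS / (H(1 − d/p))) = √(2 × 102,960 × 572 / (4.19 × 0.7491)).
= √(117,786,240 / 3.1388) ≈ 6125.813.
Maximum inventory = Q*(1 − d/p) = 6125.813 × 0.7491 ≈ 4588.986.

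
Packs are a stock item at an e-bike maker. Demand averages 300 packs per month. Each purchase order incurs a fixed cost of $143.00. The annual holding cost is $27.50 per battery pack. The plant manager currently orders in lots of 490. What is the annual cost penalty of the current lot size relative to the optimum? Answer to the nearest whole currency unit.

Extra cost ≈ $2,467 per year

Annual demand D = 300 × 12 = 3,600.
EOQ = √(2DS/H) = √(2 × 3,600 × 143 / 27.5) ≈ 193.49.
Cost at Q* = (D/Q*)S + (Q*/2)H = √(2DSH) ≈ $5,321.09.
Cost at Q = 490: (3,600/490)×143 + (490/2)×27.5 = $1,050.61 + $6,737.50 = $7,788.11.
Excess = $7,788.11 − $5,321.09 = $2,467.02.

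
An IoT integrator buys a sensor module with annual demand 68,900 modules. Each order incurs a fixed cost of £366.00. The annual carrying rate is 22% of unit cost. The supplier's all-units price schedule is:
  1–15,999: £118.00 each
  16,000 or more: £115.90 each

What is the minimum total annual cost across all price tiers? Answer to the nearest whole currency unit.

TC* ≈ £8,166,384

Holding cost per unit per year at price C is H = 0.22·C.
Evaluate total cost at each tier's feasible EOQ or, if the EOQ is below the tier, at the tier's minimum quantity.
EOQ at £118.00 = 1393.8 (feasible in tier 1): TC = 68,900×£118.00 + (68,900/1393.8)×366 + (1393.8/2)×0.22×£118.00 = £8,166,384.08.
EOQ at £115.90 = 1406.4 < 16000, so use break Q=16000: TC = 68,900×£115.90 + (68,900/16000.0)×366 + (16000.0/2)×0.22×£115.90 = £8,191,070.09.
Lowest total cost among the candidates is at Q = 1393.8.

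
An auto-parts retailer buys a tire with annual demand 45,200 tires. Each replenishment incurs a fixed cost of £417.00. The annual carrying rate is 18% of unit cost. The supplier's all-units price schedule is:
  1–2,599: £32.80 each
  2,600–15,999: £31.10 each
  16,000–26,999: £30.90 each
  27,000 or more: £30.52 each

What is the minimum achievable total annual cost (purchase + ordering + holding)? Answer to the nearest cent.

TC* ≈ £1,420,246.78

Holding cost per unit per year at price C is H = 0.18·C.
For each price level, check whether its EOQ is feasible; otherwise the best quantity at that price is the breakpoint.
EOQ at £32.80 = 2526.8 (feasible in tier 1): TC = 45,200×£32.80 + (45,200/2526.8)×417 + (2526.8/2)×0.18×£32.80 = £1,497,478.51.
EOQ at £31.10 = 2595.0 < 2600, so use break Q=2600: TC = 45,200×£31.10 + (45,200/2600.0)×417 + (2600.0/2)×0.18×£31.10 = £1,420,246.78.
EOQ at £30.90 = 2603.4 < 16000, so use break Q=16000: TC = 45,200×£30.90 + (45,200/16000.0)×417 + (16000.0/2)×0.18×£30.90 = £1,442,354.02.
EOQ at £30.52 = 2619.5 < 27000, so use break Q=27000: TC = 45,200×£30.52 + (45,200/27000.0)×417 + (27000.0/2)×0.18×£30.52 = £1,454,365.69.
Lowest total cost among the candidates is at Q = 2600.0.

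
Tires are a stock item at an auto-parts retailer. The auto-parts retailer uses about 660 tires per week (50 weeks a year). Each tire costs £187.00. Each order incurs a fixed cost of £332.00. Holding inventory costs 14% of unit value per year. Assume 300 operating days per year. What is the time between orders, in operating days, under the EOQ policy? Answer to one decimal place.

Annual demand D = 660 × 50 = 33,000.
Holding cost H = 0.14 × £187.00 = £26.1800 per unit per year.
The optimal lot size = √(2DS/H) = √(2 × 33,000 × 332 / 26.18) ≈ 914.86.
Cycle time = Q*/D × 300 = 914.86 / 33,000 × 300 ≈ 8.317 days.

T ≈ 8.3 days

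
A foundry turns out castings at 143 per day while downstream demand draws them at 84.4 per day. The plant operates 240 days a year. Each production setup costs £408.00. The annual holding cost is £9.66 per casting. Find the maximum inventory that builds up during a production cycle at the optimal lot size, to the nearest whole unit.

I_max ≈ 837 castings

Annual demand D = 84.4 × 240 = 20,256.
Production build-up factor (1 − d/p) = 1 − 84.4/143 = 0.4098.
Q* = √(2DS / (H(1 − d/p))) = √(2 × 20,256 × 408 / (9.66 × 0.4098)).
= √(16,528,896 / 3.9586) ≈ 2043.396.
Maximum inventory = Q*(1 − d/p) = 2043.396 × 0.4098 ≈ 837.364.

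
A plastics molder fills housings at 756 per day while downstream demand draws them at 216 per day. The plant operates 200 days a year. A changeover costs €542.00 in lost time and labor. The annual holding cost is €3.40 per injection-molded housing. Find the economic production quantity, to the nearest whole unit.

Q* ≈ 4,391 housings

Annual demand D = 216 × 200 = 43,200.
Production build-up factor (1 − d/p) = 1 − 216/756 = 0.7143.
Q* = √(2DS / (H(1 − d/p))) = √(2 × 43,200 × 542 / (3.4 × 0.7143)).
= √(46,828,800 / 2.4286) ≈ 4391.178.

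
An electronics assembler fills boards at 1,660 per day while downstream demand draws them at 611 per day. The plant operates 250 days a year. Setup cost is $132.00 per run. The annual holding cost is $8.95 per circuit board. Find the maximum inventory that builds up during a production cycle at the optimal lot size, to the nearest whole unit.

Annual demand D = 611 × 250 = 152,750.
Production build-up factor (1 − d/p) = 1 − 611/1,660 = 0.6319.
Q* = √(2DS / (H(1 − d/p))) = √(2 × 152,750 × 132 / (8.95 × 0.6319)).
= √(40,326,000 / 5.6558) ≈ 2670.222.
Maximum inventory = Q*(1 − d/p) = 2670.222 × 0.6319 ≈ 1687.387.

I_max ≈ 1,687 boards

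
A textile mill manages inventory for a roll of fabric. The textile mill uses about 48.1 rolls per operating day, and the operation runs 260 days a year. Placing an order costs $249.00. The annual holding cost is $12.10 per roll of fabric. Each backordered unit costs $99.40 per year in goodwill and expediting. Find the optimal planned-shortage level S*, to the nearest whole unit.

S* ≈ 82 rolls

Annual demand D = 48.1 × 260 = 12,506.
With planned backorders, Q* = √(2DS/H) · √((H+B)/B).
√(2DS/H) = √(2 × 12,506 × 249 / 12.1) = 717.433.
√((H+B)/B) = √((12.1+99.4)/99.4) = 1.0591.
Q* ≈ 759.846.
S* = Q* · H/(H+B) = 759.846 × 12.1/111.5 ≈ 82.459.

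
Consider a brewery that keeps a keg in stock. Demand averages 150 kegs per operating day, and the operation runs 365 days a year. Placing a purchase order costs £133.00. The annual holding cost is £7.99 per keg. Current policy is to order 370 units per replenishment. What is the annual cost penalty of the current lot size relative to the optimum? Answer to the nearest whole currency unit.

Extra cost ≈ £10,371 per year

Annual demand D = 150 × 365 = 54,750.
EOQ = √(2DS/H) = √(2 × 54,750 × 133 / 7.99) ≈ 1350.08.
Cost at Q* = (D/Q*)S + (Q*/2)H = √(2DSH) ≈ £10,787.14.
Cost at Q = 370: (54,750/370)×133 + (370/2)×7.99 = £19,680.41 + £1,478.15 = £21,158.56.
Excess = £21,158.56 − £10,787.14 = £10,371.42.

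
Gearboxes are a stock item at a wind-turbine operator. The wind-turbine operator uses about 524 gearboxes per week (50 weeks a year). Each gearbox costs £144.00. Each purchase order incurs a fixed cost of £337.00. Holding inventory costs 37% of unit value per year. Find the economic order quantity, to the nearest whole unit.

Annual demand D = 524 × 50 = 26,200.
Holding cost H = 0.37 × £144.00 = £53.2800 per unit per year.
EOQ = √(2DS / H) = √(2 × 26,200 × 337 / 53.28).
= √(17,658,800 / 53.28) = √331,433.9339 ≈ 575.703.

Q* ≈ 576 gearboxes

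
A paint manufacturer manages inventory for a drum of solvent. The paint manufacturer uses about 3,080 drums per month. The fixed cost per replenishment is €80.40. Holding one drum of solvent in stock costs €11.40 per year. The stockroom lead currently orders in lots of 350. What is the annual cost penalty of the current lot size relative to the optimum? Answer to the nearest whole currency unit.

Annual demand D = 3,080 × 12 = 36,960.
EOQ = √(2DS/H) = √(2 × 36,960 × 80.4 / 11.4) ≈ 722.03.
Cost at Q* = (D/Q*)S + (Q*/2)H = √(2DSH) ≈ €8,231.17.
Cost at Q = 350: (36,960/350)×80.4 + (350/2)×11.4 = €8,490.24 + €1,995.00 = €10,485.24.
Excess = €10,485.24 − €8,231.17 = €2,254.07.

Extra cost ≈ €2,254 per year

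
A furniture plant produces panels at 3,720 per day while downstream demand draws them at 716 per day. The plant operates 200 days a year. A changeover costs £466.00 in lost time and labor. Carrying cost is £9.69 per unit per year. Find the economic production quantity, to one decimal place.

Q* ≈ 4,129.9 panels

Annual demand D = 716 × 200 = 143,200.
Production build-up factor (1 − d/p) = 1 − 716/3,720 = 0.8075.
Q* = √(2DS / (H(1 − d/p))) = √(2 × 143,200 × 466 / (9.69 × 0.8075)).
= √(133,462,400 / 7.8249) ≈ 4129.896.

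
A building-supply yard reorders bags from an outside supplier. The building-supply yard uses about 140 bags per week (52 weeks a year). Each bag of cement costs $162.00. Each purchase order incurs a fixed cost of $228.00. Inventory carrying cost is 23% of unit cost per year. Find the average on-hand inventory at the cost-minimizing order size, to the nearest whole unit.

Annual demand D = 140 × 52 = 7,280.
Holding cost H = 0.23 × $162.00 = $37.2600 per unit per year.
The optimal lot size = √(2DS/H) = √(2 × 7,280 × 228 / 37.26) ≈ 298.49.
Average inventory = Q*/2 ≈ 298.49 / 2 = 149.244.

Average inventory ≈ 149 bags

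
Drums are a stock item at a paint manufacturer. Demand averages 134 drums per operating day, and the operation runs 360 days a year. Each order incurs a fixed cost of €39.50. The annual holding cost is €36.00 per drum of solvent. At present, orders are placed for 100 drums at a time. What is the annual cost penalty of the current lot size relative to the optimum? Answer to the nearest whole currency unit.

Annual demand D = 134 × 360 = 48,240.
EOQ = √(2DS/H) = √(2 × 48,240 × 39.5 / 36) ≈ 325.36.
Cost at Q* = (D/Q*)S + (Q*/2)H = √(2DSH) ≈ €11,713.01.
Cost at Q = 100: (48,240/100)×39.5 + (100/2)×36 = €19,054.80 + €1,800.00 = €20,854.80.
Excess = €20,854.80 − €11,713.01 = €9,141.79.

Extra cost ≈ €9,142 per year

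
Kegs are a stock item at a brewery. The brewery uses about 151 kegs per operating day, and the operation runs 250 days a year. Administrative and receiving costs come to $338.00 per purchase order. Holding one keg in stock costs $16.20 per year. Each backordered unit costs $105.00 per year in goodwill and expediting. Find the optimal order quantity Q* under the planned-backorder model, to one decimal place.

Q* ≈ 1,348.4 kegs

Annual demand D = 151 × 250 = 37,750.
With planned backorders, Q* = √(2DS/H) · √((H+B)/B).
√(2DS/H) = √(2 × 37,750 × 338 / 16.2) = 1255.088.
√((H+B)/B) = √((16.2+105)/105) = 1.0744.
Q* ≈ 1348.438.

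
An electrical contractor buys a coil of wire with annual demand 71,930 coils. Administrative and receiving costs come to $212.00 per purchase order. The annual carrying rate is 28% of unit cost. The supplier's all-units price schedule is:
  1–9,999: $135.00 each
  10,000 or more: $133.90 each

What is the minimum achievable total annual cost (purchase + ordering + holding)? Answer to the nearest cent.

Holding cost per unit per year at price C is H = 0.28·C.
Candidates are each tier's EOQ (if it falls in that tier) and each price-break quantity.
EOQ at $135.00 = 898.2 (feasible in tier 1): TC = 71,930×$135.00 + (71,930/898.2)×212 + (898.2/2)×0.28×$135.00 = $9,744,503.45.
EOQ at $133.90 = 901.9 < 10000, so use break Q=10000: TC = 71,930×$133.90 + (71,930/10000.0)×212 + (10000.0/2)×0.28×$133.90 = $9,820,411.92.
Lowest total cost among the candidates is at Q = 898.2.

TC* ≈ $9,744,503.45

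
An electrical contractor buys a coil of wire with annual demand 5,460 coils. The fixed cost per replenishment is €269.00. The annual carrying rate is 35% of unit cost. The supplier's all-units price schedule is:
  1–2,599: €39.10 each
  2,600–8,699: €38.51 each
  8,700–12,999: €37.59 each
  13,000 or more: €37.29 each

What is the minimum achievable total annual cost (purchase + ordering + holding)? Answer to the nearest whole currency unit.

Holding cost per unit per year at price C is H = 0.35·C.
Evaluate total cost at each tier's feasible EOQ or, if the EOQ is below the tier, at the tier's minimum quantity.
EOQ at €39.10 = 463.3 (feasible in tier 1): TC = 5,460×€39.10 + (5,460/463.3)×269 + (463.3/2)×0.35×€39.10 = €219,826.30.
EOQ at €38.51 = 466.8 < 2600, so use break Q=2600: TC = 5,460×€38.51 + (5,460/2600.0)×269 + (2600.0/2)×0.35×€38.51 = €228,351.55.
EOQ at €37.59 = 472.5 < 8700, so use break Q=8700: TC = 5,460×€37.59 + (5,460/8700.0)×269 + (8700.0/2)×0.35×€37.59 = €262,641.00.
EOQ at €37.29 = 474.4 < 13000, so use break Q=13000: TC = 5,460×€37.29 + (5,460/13000.0)×269 + (13000.0/2)×0.35×€37.29 = €288,551.13.
Lowest total cost among the candidates is at Q = 463.3.

TC* ≈ €219,826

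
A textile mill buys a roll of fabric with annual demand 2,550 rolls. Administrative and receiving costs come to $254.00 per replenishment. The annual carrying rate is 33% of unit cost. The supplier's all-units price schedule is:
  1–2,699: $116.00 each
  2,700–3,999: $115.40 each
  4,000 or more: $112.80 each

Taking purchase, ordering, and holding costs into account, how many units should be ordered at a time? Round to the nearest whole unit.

Q* ≈ 184 rolls

Holding cost per unit per year at price C is H = 0.33·C.
Candidates are each tier's EOQ (if it falls in that tier) and each price-break quantity.
EOQ at $116.00 = 184.0 (feasible in tier 1): TC = 2,550×$116.00 + (2,550/184.0)×254 + (184.0/2)×0.33×$116.00 = $302,841.87.
EOQ at $115.40 = 184.4 < 2700, so use break Q=2700: TC = 2,550×$115.40 + (2,550/2700.0)×254 + (2700.0/2)×0.33×$115.40 = $345,920.59.
EOQ at $112.80 = 186.5 < 4000, so use break Q=4000: TC = 2,550×$112.80 + (2,550/4000.0)×254 + (4000.0/2)×0.33×$112.80 = $362,249.92.
Lowest total cost is $302,841.87 at Q = 184.0.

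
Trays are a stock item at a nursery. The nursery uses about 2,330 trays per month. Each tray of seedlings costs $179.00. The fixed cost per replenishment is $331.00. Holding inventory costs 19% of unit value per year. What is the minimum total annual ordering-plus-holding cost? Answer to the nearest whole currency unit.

TC* ≈ $25,090

Annual demand D = 2,330 × 12 = 27,960.
Holding cost H = 0.19 × $179.00 = $34.0100 per unit per year.
EOQ = √(2DS/H) = √(2 × 27,960 × 331 / 34.01) ≈ 737.72.
At Q*, ordering cost (D/Q*)S equals holding cost (Q*/2)H, each = √(DSH/2).
Minimum total = √(2DSH) = √(2 × 27,960 × 331 × 34.01) ≈ 25090.013.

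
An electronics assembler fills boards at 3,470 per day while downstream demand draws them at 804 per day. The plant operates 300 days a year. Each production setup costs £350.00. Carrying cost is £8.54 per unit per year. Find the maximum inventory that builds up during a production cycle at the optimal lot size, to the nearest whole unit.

I_max ≈ 3,897 boards

Annual demand D = 804 × 300 = 241,200.
Production build-up factor (1 − d/p) = 1 − 804/3,470 = 0.7683.
Q* = √(2DS / (H(1 − d/p))) = √(2 × 241,200 × 350 / (8.54 × 0.7683)).
= √(168,840,000 / 6.5613) ≈ 5072.749.
Maximum inventory = Q*(1 − d/p) = 5072.749 × 0.7683 ≈ 3897.392.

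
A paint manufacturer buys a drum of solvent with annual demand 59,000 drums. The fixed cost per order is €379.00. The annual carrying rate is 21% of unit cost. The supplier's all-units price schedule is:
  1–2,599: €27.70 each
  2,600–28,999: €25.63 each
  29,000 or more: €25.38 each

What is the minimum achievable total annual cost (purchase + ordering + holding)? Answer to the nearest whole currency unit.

Holding cost per unit per year at price C is H = 0.21·C.
Candidates are each tier's EOQ (if it falls in that tier) and each price-break quantity.
Tier 1 (€27.70): EOQ = 2772.8 exceeds tier's upper bound 2599, so this tier is dominated.
EOQ at €25.63 = 2882.5 (feasible in tier 2): TC = 59,000×€25.63 + (59,000/2882.5)×379 + (2882.5/2)×0.21×€25.63 = €1,527,684.74.
EOQ at €25.38 = 2896.7 < 29000, so use break Q=29000: TC = 59,000×€25.38 + (59,000/29000.0)×379 + (29000.0/2)×0.21×€25.38 = €1,575,473.17.
Lowest total cost among the candidates is at Q = 2882.5.

TC* ≈ €1,527,685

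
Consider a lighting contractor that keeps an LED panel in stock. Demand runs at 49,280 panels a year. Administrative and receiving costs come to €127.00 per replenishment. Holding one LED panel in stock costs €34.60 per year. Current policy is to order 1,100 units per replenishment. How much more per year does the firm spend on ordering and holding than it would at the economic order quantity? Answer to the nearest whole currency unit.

Extra cost ≈ €3,909 per year

EOQ = √(2DS/H) = √(2 × 49,280 × 127 / 34.6) ≈ 601.47.
Cost at Q* = (D/Q*)S + (Q*/2)H = √(2DSH) ≈ €20,810.87.
Cost at Q = 1,100: (49,280/1,100)×127 + (1,100/2)×34.6 = €5,689.60 + €19,030.00 = €24,719.60.
Excess = €24,719.60 − €20,810.87 = €3,908.73.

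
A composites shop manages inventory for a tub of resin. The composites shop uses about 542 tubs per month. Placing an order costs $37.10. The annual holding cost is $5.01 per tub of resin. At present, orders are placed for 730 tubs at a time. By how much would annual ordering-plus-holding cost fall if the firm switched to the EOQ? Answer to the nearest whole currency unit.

Extra cost ≈ $604 per year

Annual demand D = 542 × 12 = 6,504.
EOQ = √(2DS/H) = √(2 × 6,504 × 37.1 / 5.01) ≈ 310.37.
Cost at Q* = (D/Q*)S + (Q*/2)H = √(2DSH) ≈ $1,554.93.
Cost at Q = 730: (6,504/730)×37.1 + (730/2)×5.01 = $330.55 + $1,828.65 = $2,159.20.
Excess = $2,159.20 − $1,554.93 = $604.26.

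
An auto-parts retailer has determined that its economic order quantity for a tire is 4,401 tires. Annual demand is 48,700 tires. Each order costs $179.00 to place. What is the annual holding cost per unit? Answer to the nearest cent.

H ≈ $0.90

The basic EOQ model gives Q* = √(2DS/H); rearrange for the unknown.
From Q* = √(2DS/H): H = 2DS / Q*² = 2 × 48,700 × 179 / 4,401² = 0.9001.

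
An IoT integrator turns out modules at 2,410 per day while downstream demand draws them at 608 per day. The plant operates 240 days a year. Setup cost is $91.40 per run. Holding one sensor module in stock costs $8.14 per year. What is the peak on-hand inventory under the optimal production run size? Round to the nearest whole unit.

I_max ≈ 1,565 modules

Annual demand D = 608 × 240 = 145,920.
Production build-up factor (1 − d/p) = 1 − 608/2,410 = 0.7477.
Q* = √(2DS / (H(1 − d/p))) = √(2 × 145,920 × 91.4 / (8.14 × 0.7477)).
= √(26,674,176 / 6.0864) ≈ 2093.459.
Maximum inventory = Q*(1 − d/p) = 2093.459 × 0.7477 ≈ 1565.317.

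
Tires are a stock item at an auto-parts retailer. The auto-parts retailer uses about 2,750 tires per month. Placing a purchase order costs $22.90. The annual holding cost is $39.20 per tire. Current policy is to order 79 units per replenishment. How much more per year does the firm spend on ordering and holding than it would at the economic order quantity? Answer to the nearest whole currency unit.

Extra cost ≈ $3,417 per year

Annual demand D = 2,750 × 12 = 33,000.
EOQ = √(2DS/H) = √(2 × 33,000 × 22.9 / 39.2) ≈ 196.36.
Cost at Q* = (D/Q*)S + (Q*/2)H = √(2DSH) ≈ $7,697.20.
Cost at Q = 79: (33,000/79)×22.9 + (79/2)×39.2 = $9,565.82 + $1,548.40 = $11,114.22.
Excess = $11,114.22 − $7,697.20 = $3,417.02.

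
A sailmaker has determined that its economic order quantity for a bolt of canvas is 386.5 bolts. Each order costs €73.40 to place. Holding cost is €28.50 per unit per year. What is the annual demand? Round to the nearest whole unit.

D ≈ 29,001 bolts per year

The basic EOQ model gives Q* = √(2DS/H); rearrange for the unknown.
From Q* = √(2DS/H): D = Q*²H / (2S) = 386.5² × 28.5 / (2 × 73.4) = 29001.322.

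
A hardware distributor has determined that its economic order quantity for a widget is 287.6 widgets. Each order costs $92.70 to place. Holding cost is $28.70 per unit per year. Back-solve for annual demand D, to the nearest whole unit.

The basic EOQ model gives Q* = √(2DS/H); rearrange for the unknown.
From Q* = √(2DS/H): D = Q*²H / (2S) = 287.6² × 28.7 / (2 × 92.7) = 12804.126.

D ≈ 12,804 widgets per year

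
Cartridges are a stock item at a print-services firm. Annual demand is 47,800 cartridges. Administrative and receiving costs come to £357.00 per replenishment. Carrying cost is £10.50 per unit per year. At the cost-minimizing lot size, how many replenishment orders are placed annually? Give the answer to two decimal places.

N ≈ 26.51 orders per year

EOQ = √(2DS/H) = √(2 × 47,800 × 357 / 10.5) ≈ 1802.89.
Orders per year = D / Q* = 47,800 / 1802.89 ≈ 26.513.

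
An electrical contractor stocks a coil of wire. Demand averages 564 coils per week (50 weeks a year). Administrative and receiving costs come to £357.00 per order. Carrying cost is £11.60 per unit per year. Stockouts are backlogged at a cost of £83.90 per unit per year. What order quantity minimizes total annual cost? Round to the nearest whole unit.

Annual demand D = 564 × 50 = 28,200.
With planned backorders, Q* = √(2DS/H) · √((H+B)/B).
√(2DS/H) = √(2 × 28,200 × 357 / 11.6) = 1317.482.
√((H+B)/B) = √((11.6+83.9)/83.9) = 1.0669.
Q* ≈ 1405.612.

Q* ≈ 1,406 coils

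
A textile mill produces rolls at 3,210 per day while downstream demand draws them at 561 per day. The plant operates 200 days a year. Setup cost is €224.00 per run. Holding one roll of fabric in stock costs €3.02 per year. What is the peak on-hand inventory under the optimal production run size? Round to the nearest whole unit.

Annual demand D = 561 × 200 = 112,200.
Production build-up factor (1 − d/p) = 1 − 561/3,210 = 0.8252.
Q* = √(2DS / (H(1 − d/p))) = √(2 × 112,200 × 224 / (3.02 × 0.8252)).
= √(50,265,600 / 2.4922) ≈ 4491.005.
Maximum inventory = Q*(1 − d/p) = 4491.005 × 0.8252 ≈ 3706.128.

I_max ≈ 3,706 rolls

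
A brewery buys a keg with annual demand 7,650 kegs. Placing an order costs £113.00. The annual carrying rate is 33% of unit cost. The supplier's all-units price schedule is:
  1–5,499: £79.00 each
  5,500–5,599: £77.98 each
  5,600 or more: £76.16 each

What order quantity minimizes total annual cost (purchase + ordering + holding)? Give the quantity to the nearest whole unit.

Holding cost per unit per year at price C is H = 0.33·C.
Candidates are each tier's EOQ (if it falls in that tier) and each price-break quantity.
EOQ at £79.00 = 257.5 (feasible in tier 1): TC = 7,650×£79.00 + (7,650/257.5)×113 + (257.5/2)×0.33×£79.00 = £611,063.60.
EOQ at £77.98 = 259.2 < 5500, so use break Q=5500: TC = 7,650×£77.98 + (7,650/5500.0)×113 + (5500.0/2)×0.33×£77.98 = £667,471.02.
EOQ at £76.16 = 262.3 < 5600, so use break Q=5600: TC = 7,650×£76.16 + (7,650/5600.0)×113 + (5600.0/2)×0.33×£76.16 = £653,150.21.
Lowest total cost is £611,063.60 at Q = 257.5.

Q* ≈ 258 kegs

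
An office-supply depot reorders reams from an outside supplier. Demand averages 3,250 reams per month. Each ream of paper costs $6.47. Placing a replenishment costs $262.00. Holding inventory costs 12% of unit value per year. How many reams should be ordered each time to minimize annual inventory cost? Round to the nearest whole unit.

Q* ≈ 5,130 reams

Annual demand D = 3,250 × 12 = 39,000.
Holding cost H = 0.12 × $6.47 = $0.7764 per unit per year.
EOQ = √(2DS / H) = √(2 × 39,000 × 262 / 0.7764).
= √(20,436,000 / 0.7764) = √26,321,483.7713 ≈ 5130.447.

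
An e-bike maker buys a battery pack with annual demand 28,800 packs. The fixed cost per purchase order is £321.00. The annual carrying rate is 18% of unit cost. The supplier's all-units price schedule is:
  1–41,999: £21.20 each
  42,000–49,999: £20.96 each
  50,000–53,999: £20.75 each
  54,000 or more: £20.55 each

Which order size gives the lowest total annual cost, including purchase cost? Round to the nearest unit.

Q* ≈ 2,201 packs

Holding cost per unit per year at price C is H = 0.18·C.
Evaluate total cost at each tier's feasible EOQ or, if the EOQ is below the tier, at the tier's minimum quantity.
EOQ at £21.20 = 2201.2 (feasible in tier 1): TC = 28,800×£21.20 + (28,800/2201.2)×321 + (2201.2/2)×0.18×£21.20 = £618,959.78.
EOQ at £20.96 = 2213.8 < 42000, so use break Q=42000: TC = 28,800×£20.96 + (28,800/42000.0)×321 + (42000.0/2)×0.18×£20.96 = £683,096.91.
EOQ at £20.75 = 2224.9 < 50000, so use break Q=50000: TC = 28,800×£20.75 + (28,800/50000.0)×321 + (50000.0/2)×0.18×£20.75 = £691,159.90.
EOQ at £20.55 = 2235.7 < 54000, so use break Q=54000: TC = 28,800×£20.55 + (28,800/54000.0)×321 + (54000.0/2)×0.18×£20.55 = £691,884.20.
Lowest total cost is £618,959.78 at Q = 2201.2.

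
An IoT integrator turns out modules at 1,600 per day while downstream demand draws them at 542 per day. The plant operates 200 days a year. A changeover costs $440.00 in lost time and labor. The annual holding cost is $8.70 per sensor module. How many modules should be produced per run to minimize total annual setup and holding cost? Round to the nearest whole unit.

Annual demand D = 542 × 200 = 108,400.
Production build-up factor (1 − d/p) = 1 − 542/1,600 = 0.6613.
Q* = √(2DS / (H(1 − d/p))) = √(2 × 108,400 × 440 / (8.7 × 0.6613)).
= √(95,392,000 / 5.7529) ≈ 4072.054.

Q* ≈ 4,072 modules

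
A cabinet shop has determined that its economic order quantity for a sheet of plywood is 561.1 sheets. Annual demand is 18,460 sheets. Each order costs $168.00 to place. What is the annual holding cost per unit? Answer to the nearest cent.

H ≈ $19.70

Invert the EOQ relation Q*² = 2DS/H.
From Q* = √(2DS/H): H = 2DS / Q*² = 2 × 18,460 × 168 / 561.1² = 19.7011.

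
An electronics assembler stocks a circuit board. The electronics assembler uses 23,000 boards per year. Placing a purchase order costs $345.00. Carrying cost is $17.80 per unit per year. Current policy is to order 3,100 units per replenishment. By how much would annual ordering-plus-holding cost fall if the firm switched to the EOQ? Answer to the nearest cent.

EOQ = √(2DS/H) = √(2 × 23,000 × 345 / 17.8) ≈ 944.23.
Cost at Q* = (D/Q*)S + (Q*/2)H = √(2DSH) ≈ $16,807.32.
Cost at Q = 3,100: (23,000/3,100)×345 + (3,100/2)×17.8 = $2,559.68 + $27,590.00 = $30,149.68.
Excess = $30,149.68 − $16,807.32 = $13,342.36.

Extra cost ≈ $13,342.36 per year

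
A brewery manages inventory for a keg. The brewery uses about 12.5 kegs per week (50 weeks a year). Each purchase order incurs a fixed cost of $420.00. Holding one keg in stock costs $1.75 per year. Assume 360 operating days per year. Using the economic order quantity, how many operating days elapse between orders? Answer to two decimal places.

T ≈ 315.49 days

Annual demand D = 12.5 × 50 = 625.
Q* = √(2DS/H) = √(2 × 625 × 420 / 1.75) ≈ 547.72.
Cycle time = Q*/D × 360 = 547.72 / 625 × 360 ≈ 315.488 days.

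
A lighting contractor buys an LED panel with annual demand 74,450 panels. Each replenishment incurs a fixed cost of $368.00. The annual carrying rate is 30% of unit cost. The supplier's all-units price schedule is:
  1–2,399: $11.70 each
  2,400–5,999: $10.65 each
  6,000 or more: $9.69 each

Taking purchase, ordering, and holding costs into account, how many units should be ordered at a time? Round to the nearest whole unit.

Q* ≈ 6,000 panels

Holding cost per unit per year at price C is H = 0.30·C.
Candidates are each tier's EOQ (if it falls in that tier) and each price-break quantity.
Tier 1 ($11.70): EOQ = 3951.1 exceeds tier's upper bound 2399, so this tier is dominated.
EOQ at $10.65 = 4141.3 (feasible in tier 2): TC = 74,450×$10.65 + (74,450/4141.3)×368 + (4141.3/2)×0.30×$10.65 = $806,123.93.
EOQ at $9.69 = 4341.6 < 6000, so use break Q=6000: TC = 74,450×$9.69 + (74,450/6000.0)×368 + (6000.0/2)×0.30×$9.69 = $734,707.77.
Lowest total cost is $734,707.77 at Q = 6000.0.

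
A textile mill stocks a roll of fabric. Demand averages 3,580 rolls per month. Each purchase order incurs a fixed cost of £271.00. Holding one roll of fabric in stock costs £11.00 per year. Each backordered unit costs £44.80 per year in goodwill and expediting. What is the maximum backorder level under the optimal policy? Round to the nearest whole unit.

Annual demand D = 3,580 × 12 = 42,960.
With planned backorders, Q* = √(2DS/H) · √((H+B)/B).
√(2DS/H) = √(2 × 42,960 × 271 / 11) = 1454.908.
√((H+B)/B) = √((11+44.8)/44.8) = 1.1160.
Q* ≈ 1623.729.
S* = Q* · H/(H+B) = 1623.729 × 11/55.8 ≈ 320.090.

S* ≈ 320 rolls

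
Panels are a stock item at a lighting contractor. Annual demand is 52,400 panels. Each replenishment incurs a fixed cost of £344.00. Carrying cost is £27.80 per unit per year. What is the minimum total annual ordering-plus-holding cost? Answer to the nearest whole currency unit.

TC* ≈ £31,658

The optimal lot size = √(2DS/H) = √(2 × 52,400 × 344 / 27.8) ≈ 1138.77.
At the optimum the two cost components are equal, so total cost = 2·(Q*/2)H = Q*·H.
Minimum total = √(2DSH) = √(2 × 52,400 × 344 × 27.8) ≈ 31657.911.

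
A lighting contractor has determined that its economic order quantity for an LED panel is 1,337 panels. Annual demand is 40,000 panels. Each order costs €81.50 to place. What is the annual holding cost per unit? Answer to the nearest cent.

The basic EOQ model gives Q* = √(2DS/H); rearrange for the unknown.
From Q* = √(2DS/H): H = 2DS / Q*² = 2 × 40,000 × 81.5 / 1,337² = 3.6474.

H ≈ €3.65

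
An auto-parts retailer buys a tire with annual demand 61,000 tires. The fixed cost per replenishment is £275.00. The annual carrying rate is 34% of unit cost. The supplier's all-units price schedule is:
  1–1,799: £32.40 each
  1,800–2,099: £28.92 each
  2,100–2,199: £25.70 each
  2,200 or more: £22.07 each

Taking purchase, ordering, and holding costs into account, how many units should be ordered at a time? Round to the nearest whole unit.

Holding cost per unit per year at price C is H = 0.34·C.
Candidates are each tier's EOQ (if it falls in that tier) and each price-break quantity.
EOQ at £32.40 = 1745.2 (feasible in tier 1): TC = 61,000×£32.40 + (61,000/1745.2)×275 + (1745.2/2)×0.34×£32.40 = £1,995,624.64.
EOQ at £28.92 = 1847.2 (feasible in tier 2): TC = 61,000×£28.92 + (61,000/1847.2)×275 + (1847.2/2)×0.34×£28.92 = £1,782,282.89.
EOQ at £25.70 = 1959.5 < 2100, so use break Q=2100: TC = 61,000×£25.70 + (61,000/2100.0)×275 + (2100.0/2)×0.34×£25.70 = £1,584,863.00.
EOQ at £22.07 = 2114.5 < 2200, so use break Q=2200: TC = 61,000×£22.07 + (61,000/2200.0)×275 + (2200.0/2)×0.34×£22.07 = £1,362,149.18.
Lowest total cost is £1,362,149.18 at Q = 2200.0.

Q* ≈ 2,200 tires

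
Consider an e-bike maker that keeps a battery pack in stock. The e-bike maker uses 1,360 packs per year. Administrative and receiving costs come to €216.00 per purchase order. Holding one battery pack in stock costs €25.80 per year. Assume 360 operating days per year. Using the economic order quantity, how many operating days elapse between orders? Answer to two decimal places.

Q* = √(2DS/H) = √(2 × 1,360 × 216 / 25.8) ≈ 150.90.
Cycle time = Q*/D × 360 = 150.90 / 1,360 × 360 ≈ 39.945 days.

T ≈ 39.95 days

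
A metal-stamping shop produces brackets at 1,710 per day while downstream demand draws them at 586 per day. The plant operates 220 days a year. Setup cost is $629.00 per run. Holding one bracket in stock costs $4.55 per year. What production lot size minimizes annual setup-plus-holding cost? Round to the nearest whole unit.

Q* ≈ 7,364 brackets

Annual demand D = 586 × 220 = 128,920.
Production build-up factor (1 − d/p) = 1 − 586/1,710 = 0.6573.
Q* = √(2DS / (H(1 − d/p))) = √(2 × 128,920 × 629 / (4.55 × 0.6573)).
= √(162,181,360 / 2.9908) ≈ 7363.930.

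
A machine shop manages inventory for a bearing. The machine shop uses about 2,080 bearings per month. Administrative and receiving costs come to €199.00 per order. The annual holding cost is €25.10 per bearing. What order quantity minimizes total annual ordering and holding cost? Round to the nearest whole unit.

Annual demand D = 2,080 × 12 = 24,960.
EOQ = √(2DS / H) = √(2 × 24,960 × 199 / 25.1).
= √(9,934,080 / 25.1) = √395,780.0797 ≈ 629.111.

Q* ≈ 629 bearings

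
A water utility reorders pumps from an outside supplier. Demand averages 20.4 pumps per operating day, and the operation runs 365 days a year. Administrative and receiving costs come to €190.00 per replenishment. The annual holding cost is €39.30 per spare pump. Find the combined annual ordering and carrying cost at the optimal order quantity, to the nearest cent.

TC* ≈ €10,545.07

Annual demand D = 20.4 × 365 = 7,446.
Q* = √(2DS/H) = √(2 × 7,446 × 190 / 39.3) ≈ 268.32.
At Q*, ordering cost (D/Q*)S equals holding cost (Q*/2)H, each = √(DSH/2).
Minimum total = √(2DSH) = √(2 × 7,446 × 190 × 39.3) ≈ 10545.073.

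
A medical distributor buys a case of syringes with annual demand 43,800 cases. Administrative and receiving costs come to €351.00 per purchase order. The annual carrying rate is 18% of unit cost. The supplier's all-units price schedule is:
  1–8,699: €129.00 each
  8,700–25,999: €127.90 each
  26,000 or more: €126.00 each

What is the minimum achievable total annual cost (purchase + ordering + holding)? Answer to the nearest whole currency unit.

TC* ≈ €5,676,920

Holding cost per unit per year at price C is H = 0.18·C.
For each price level, check whether its EOQ is feasible; otherwise the best quantity at that price is the breakpoint.
EOQ at €129.00 = 1150.7 (feasible in tier 1): TC = 43,800×€129.00 + (43,800/1150.7)×351 + (1150.7/2)×0.18×€129.00 = €5,676,920.02.
EOQ at €127.90 = 1155.7 < 8700, so use break Q=8700: TC = 43,800×€127.90 + (43,800/8700.0)×351 + (8700.0/2)×0.18×€127.90 = €5,703,932.80.
EOQ at €126.00 = 1164.4 < 26000, so use break Q=26000: TC = 43,800×€126.00 + (43,800/26000.0)×351 + (26000.0/2)×0.18×€126.00 = €5,814,231.30.
Lowest total cost among the candidates is at Q = 1150.7.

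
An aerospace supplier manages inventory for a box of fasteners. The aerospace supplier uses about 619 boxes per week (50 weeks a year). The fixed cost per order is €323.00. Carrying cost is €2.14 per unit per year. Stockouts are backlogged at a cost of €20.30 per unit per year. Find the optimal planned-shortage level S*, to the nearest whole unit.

S* ≈ 306 boxes

Annual demand D = 619 × 50 = 30,950.
With planned backorders, Q* = √(2DS/H) · √((H+B)/B).
√(2DS/H) = √(2 × 30,950 × 323 / 2.14) = 3056.608.
√((H+B)/B) = √((2.14+20.3)/20.3) = 1.0514.
Q* ≈ 3213.684.
S* = Q* · H/(H+B) = 3213.684 × 2.14/22.44 ≈ 306.474.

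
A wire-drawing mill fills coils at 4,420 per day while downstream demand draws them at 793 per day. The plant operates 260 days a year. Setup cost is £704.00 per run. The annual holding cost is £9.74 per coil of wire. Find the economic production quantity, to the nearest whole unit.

Annual demand D = 793 × 260 = 206,180.
Production build-up factor (1 − d/p) = 1 − 793/4,420 = 0.8206.
Q* = √(2DS / (H(1 − d/p))) = √(2 × 206,180 × 704 / (9.74 × 0.8206)).
= √(290,301,440 / 7.9925) ≈ 6026.740.

Q* ≈ 6,027 coils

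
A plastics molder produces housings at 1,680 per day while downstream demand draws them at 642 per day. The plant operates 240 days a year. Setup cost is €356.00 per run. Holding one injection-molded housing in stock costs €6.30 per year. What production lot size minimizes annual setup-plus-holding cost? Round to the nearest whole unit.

Annual demand D = 642 × 240 = 154,080.
Production build-up factor (1 − d/p) = 1 − 642/1,680 = 0.6179.
Q* = √(2DS / (H(1 − d/p))) = √(2 × 154,080 × 356 / (6.3 × 0.6179)).
= √(109,704,960 / 3.8925) ≈ 5308.830.

Q* ≈ 5,309 housings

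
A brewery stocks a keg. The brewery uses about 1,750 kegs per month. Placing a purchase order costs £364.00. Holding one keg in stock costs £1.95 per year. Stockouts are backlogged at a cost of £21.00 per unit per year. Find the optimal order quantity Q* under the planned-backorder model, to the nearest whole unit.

Q* ≈ 2,927 kegs

Annual demand D = 1,750 × 12 = 21,000.
With planned backorders, Q* = √(2DS/H) · √((H+B)/B).
√(2DS/H) = √(2 × 21,000 × 364 / 1.95) = 2800.000.
√((H+B)/B) = √((1.95+21)/21) = 1.0454.
Q* ≈ 2927.115.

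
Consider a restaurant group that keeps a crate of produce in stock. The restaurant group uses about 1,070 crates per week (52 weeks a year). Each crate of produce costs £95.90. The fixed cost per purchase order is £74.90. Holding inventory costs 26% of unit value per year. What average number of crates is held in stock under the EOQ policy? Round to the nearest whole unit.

Average inventory ≈ 289 crates

Annual demand D = 1,070 × 52 = 55,640.
Holding cost H = 0.26 × £95.90 = £24.9340 per unit per year.
Q* = √(2DS/H) = √(2 × 55,640 × 74.9 / 24.934) ≈ 578.17.
Average inventory = Q*/2 ≈ 578.17 / 2 = 289.084.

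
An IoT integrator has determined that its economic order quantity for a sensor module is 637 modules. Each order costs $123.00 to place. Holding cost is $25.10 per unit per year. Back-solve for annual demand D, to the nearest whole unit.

Squaring Q* = √(2DS/H) gives Q*² = 2DS/H.
From Q* = √(2DS/H): D = Q*²H / (2S) = 637² × 25.1 / (2 × 123) = 41401.634.

D ≈ 41,402 modules per year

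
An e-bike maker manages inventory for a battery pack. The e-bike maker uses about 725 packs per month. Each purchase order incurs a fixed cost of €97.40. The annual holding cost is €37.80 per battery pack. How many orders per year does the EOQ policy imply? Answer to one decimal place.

Annual demand D = 725 × 12 = 8,700.
The optimal lot size = √(2DS/H) = √(2 × 8,700 × 97.4 / 37.8) ≈ 211.74.
Orders per year = D / Q* = 8,700 / 211.74 ≈ 41.088.

N ≈ 41.1 orders per year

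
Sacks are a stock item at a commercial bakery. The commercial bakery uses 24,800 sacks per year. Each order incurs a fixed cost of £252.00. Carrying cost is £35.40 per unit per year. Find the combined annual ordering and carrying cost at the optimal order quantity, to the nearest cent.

The optimal lot size = √(2DS/H) = √(2 × 24,800 × 252 / 35.4) ≈ 594.21.
At the optimum the two cost components are equal, so total cost = 2·(Q*/2)H = Q*·H.
Minimum total = √(2DSH) = √(2 × 24,800 × 252 × 35.4) ≈ 21035.011.

TC* ≈ £21,035.01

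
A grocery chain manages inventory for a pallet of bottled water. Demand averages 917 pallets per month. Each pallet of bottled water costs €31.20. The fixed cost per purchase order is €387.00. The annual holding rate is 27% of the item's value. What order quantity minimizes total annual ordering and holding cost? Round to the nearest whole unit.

Q* ≈ 1,006 pallets

Annual demand D = 917 × 12 = 11,004.
Holding cost H = 0.27 × €31.20 = €8.4240 per unit per year.
EOQ = √(2DS / H) = √(2 × 11,004 × 387 / 8.424).
= √(8,517,096 / 8.424) = √1,011,051.2821 ≈ 1005.510.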